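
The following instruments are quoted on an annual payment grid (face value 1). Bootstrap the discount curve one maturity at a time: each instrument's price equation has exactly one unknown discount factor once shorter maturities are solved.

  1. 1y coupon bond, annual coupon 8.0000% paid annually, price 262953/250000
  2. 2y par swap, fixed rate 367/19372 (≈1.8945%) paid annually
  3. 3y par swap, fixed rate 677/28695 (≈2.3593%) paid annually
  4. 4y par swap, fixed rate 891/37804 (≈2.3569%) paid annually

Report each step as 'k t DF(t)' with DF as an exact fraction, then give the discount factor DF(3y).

step 1 [1y] bond c/1=2/25: DF=(262953/250000 − 2/25·(0))/(1+2/25) = 9739/10000 ≈ 0.973900
step 2 [2y] swap r/1=367/19372: DF=(1 − 367/19372·(0.973900))/(1+367/19372) = 9633/10000 ≈ 0.963300
step 3 [3y] swap r/1=677/28695: DF=(1 − 677/28695·(0.973900+0.963300))/(1+677/28695) = 9323/10000 ≈ 0.932300
step 4 [4y] swap r/1=891/37804: DF=(1 − 891/37804·(0.973900+0.963300+0.932300))/(1+891/37804) = 9109/10000 ≈ 0.910900

1 1 9739/10000
2 2 9633/10000
3 3 9323/10000
4 4 9109/10000
DF(3y) = 9323/10000 ≈ 0.932300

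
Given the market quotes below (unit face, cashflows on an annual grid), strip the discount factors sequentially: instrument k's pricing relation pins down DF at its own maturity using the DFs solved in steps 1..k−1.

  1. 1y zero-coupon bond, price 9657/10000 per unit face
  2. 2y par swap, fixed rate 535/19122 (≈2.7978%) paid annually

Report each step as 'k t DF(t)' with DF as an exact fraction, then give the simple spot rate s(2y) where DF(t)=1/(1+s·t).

1 1 9657/10000
2 2 1893/2000
s(2y) = (1/(1893/2000) − 1)/(2) = 107/3786 ≈ 2.8262%

step 1 [1y] zero: DF = P = 9657/10000 ≈ 0.965700
step 2 [2y] swap r/1=535/19122: DF=(1 − 535/19122·(0.965700))/(1+535/19122) = 1893/2000 ≈ 0.946500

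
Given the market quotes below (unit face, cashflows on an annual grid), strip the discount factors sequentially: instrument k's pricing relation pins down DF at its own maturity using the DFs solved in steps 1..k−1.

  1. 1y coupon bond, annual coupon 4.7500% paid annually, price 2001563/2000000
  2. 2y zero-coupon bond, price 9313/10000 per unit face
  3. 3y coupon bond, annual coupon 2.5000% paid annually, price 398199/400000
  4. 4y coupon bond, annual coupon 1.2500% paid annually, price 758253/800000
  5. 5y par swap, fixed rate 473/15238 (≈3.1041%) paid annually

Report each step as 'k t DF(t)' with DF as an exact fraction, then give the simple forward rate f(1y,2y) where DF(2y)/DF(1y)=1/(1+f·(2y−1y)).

1 1 4777/5000
2 2 9313/10000
3 3 2313/2500
4 4 4507/5000
5 5 8581/10000
f(1y,2y) = ((4777/5000)/(9313/10000) − 1)/(1) = 241/9313 ≈ 2.5878%

step 1 [1y] bond c/1=19/400: DF=(2001563/2000000 − 19/400·(0))/(1+19/400) = 4777/5000 ≈ 0.955400
step 2 [2y] zero: DF = P = 9313/10000 ≈ 0.931300
step 3 [3y] bond c/1=1/40: DF=(398199/400000 − 1/40·(0.955400+0.931300))/(1+1/40) = 2313/2500 ≈ 0.925200
step 4 [4y] bond c/1=1/80: DF=(758253/800000 − 1/80·(0.955400+0.931300+0.925200))/(1+1/80) = 4507/5000 ≈ 0.901400
step 5 [5y] swap r/1=473/15238: DF=(1 − 473/15238·(0.955400+0.931300+0.925200+0.901400))/(1+473/15238) = 8581/10000 ≈ 0.858100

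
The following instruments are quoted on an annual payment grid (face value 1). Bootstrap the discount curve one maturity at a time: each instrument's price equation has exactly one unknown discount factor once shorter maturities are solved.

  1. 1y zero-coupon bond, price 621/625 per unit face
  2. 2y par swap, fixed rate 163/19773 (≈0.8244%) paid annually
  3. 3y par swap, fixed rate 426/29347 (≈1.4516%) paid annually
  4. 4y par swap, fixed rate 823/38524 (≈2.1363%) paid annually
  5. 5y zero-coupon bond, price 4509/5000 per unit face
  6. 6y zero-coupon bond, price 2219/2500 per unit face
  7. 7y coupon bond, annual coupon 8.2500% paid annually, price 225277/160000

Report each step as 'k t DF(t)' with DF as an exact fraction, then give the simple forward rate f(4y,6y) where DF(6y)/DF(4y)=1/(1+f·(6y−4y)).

1 1 621/625
2 2 9837/10000
3 3 4787/5000
4 4 9177/10000
5 5 4509/5000
6 6 2219/2500
7 7 8707/10000
f(4y,6y) = ((9177/10000)/(2219/2500) − 1)/(2) = 43/2536 ≈ 1.6956%

step 1 [1y] zero: DF = P = 621/625 ≈ 0.993600
step 2 [2y] swap r/1=163/19773: DF=(1 − 163/19773·(0.993600))/(1+163/19773) = 9837/10000 ≈ 0.983700
step 3 [3y] swap r/1=426/29347: DF=(1 − 426/29347·(0.993600+0.983700))/(1+426/29347) = 4787/5000 ≈ 0.957400
step 4 [4y] swap r/1=823/38524: DF=(1 − 823/38524·(0.993600+0.983700+0.957400))/(1+823/38524) = 9177/10000 ≈ 0.917700
step 5 [5y] zero: DF = P = 4509/5000 ≈ 0.901800
step 6 [6y] zero: DF = P = 2219/2500 ≈ 0.887600
step 7 [7y] bond c/1=33/400: DF=(225277/160000 − 33/400·(0.993600+0.983700+0.957400+0.917700+0.901800+0.887600))/(1+33/400) = 8707/10000 ≈ 0.870700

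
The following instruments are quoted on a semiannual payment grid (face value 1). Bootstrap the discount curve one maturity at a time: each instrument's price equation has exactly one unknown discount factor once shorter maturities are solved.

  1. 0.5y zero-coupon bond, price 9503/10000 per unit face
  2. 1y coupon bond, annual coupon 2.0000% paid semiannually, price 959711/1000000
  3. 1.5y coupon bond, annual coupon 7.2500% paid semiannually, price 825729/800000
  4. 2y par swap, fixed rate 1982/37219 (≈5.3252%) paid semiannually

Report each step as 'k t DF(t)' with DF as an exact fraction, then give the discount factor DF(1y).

step 1 [0.5y] zero: DF = P = 9503/10000 ≈ 0.950300
step 2 [1y] bond c/2=1/100: DF=(959711/1000000 − 1/100·(0.950300))/(1+1/100) = 588/625 ≈ 0.940800
step 3 [1.5y] bond c/2=29/800: DF=(825729/800000 − 29/800·(0.950300+0.940800))/(1+29/800) = 9299/10000 ≈ 0.929900
step 4 [2y] swap r/2=991/37219: DF=(1 − 991/37219·(0.950300+0.940800+0.929900))/(1+991/37219) = 9009/10000 ≈ 0.900900

1 1/2 9503/10000
2 1 588/625
3 3/2 9299/10000
4 2 9009/10000
DF(1y) = 588/625 ≈ 0.940800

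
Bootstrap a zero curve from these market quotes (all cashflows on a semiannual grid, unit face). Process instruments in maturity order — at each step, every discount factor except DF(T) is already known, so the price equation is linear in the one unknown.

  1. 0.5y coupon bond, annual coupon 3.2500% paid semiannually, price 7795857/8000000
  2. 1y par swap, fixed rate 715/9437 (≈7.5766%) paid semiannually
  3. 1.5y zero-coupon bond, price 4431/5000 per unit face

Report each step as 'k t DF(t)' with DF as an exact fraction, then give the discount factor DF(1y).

1 1/2 9589/10000
2 1 1857/2000
3 3/2 4431/5000
DF(1y) = 1857/2000 ≈ 0.928500

step 1 [0.5y] bond c/2=13/800: DF=(7795857/8000000 − 13/800·(0))/(1+13/800) = 9589/10000 ≈ 0.958900
step 2 [1y] swap r/2=715/18874: DF=(1 − 715/18874·(0.958900))/(1+715/18874) = 1857/2000 ≈ 0.928500
step 3 [1.5y] zero: DF = P = 4431/5000 ≈ 0.886200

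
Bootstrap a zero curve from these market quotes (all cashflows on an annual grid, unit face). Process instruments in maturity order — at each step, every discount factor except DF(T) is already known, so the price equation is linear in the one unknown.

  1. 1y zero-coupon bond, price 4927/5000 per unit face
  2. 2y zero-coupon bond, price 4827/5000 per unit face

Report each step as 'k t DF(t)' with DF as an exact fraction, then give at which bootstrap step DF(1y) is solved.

1 1 4927/5000
2 2 4827/5000
DF(1y) is solved at step 1

step 1 [1y] zero: DF = P = 4927/5000 ≈ 0.985400
step 2 [2y] zero: DF = P = 4827/5000 ≈ 0.965400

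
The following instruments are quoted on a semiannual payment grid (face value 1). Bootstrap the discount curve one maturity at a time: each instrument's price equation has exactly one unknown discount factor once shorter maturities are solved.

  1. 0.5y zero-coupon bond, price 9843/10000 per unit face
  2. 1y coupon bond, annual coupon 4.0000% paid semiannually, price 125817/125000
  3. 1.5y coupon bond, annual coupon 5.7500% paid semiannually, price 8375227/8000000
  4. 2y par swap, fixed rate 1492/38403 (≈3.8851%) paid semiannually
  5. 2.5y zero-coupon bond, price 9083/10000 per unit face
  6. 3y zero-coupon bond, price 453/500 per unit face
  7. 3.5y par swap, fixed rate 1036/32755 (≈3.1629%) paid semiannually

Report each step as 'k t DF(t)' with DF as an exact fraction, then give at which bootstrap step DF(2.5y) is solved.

step 1 [0.5y] zero: DF = P = 9843/10000 ≈ 0.984300
step 2 [1y] bond c/2=1/50: DF=(125817/125000 − 1/50·(0.984300))/(1+1/50) = 387/400 ≈ 0.967500
step 3 [1.5y] bond c/2=23/800: DF=(8375227/8000000 − 23/800·(0.984300+0.967500))/(1+23/800) = 9631/10000 ≈ 0.963100
step 4 [2y] swap r/2=746/38403: DF=(1 − 746/38403·(0.984300+0.967500+0.963100))/(1+746/38403) = 4627/5000 ≈ 0.925400
step 5 [2.5y] zero: DF = P = 9083/10000 ≈ 0.908300
step 6 [3y] zero: DF = P = 453/500 ≈ 0.906000
step 7 [3.5y] swap r/2=518/32755: DF=(1 − 518/32755·(0.984300+0.967500+0.963100+0.925400+0.908300+0.906000))/(1+518/32755) = 2241/2500 ≈ 0.896400

1 1/2 9843/10000
2 1 387/400
3 3/2 9631/10000
4 2 4627/5000
5 5/2 9083/10000
6 3 453/500
7 7/2 2241/2500
DF(2.5y) is solved at step 5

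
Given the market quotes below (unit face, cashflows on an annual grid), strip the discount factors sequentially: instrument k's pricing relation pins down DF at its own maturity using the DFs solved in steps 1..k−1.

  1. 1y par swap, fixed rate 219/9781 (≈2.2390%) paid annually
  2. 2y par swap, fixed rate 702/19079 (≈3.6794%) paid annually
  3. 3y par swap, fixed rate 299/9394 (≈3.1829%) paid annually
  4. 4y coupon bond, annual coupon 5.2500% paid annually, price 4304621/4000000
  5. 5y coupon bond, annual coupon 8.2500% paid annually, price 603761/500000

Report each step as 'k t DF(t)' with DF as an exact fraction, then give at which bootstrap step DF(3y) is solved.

1 1 9781/10000
2 2 4649/5000
3 3 9103/10000
4 4 8819/10000
5 5 1667/2000
DF(3y) is solved at step 3

step 1 [1y] swap r/1=219/9781: DF=(1 − 219/9781·(0))/(1+219/9781) = 9781/10000 ≈ 0.978100
step 2 [2y] swap r/1=702/19079: DF=(1 − 702/19079·(0.978100))/(1+702/19079) = 4649/5000 ≈ 0.929800
step 3 [3y] swap r/1=299/9394: DF=(1 − 299/9394·(0.978100+0.929800))/(1+299/9394) = 9103/10000 ≈ 0.910300
step 4 [4y] bond c/1=21/400: DF=(4304621/4000000 − 21/400·(0.978100+0.929800+0.910300))/(1+21/400) = 8819/10000 ≈ 0.881900
step 5 [5y] bond c/1=33/400: DF=(603761/500000 − 33/400·(0.978100+0.929800+0.910300+0.881900))/(1+33/400) = 1667/2000 ≈ 0.833500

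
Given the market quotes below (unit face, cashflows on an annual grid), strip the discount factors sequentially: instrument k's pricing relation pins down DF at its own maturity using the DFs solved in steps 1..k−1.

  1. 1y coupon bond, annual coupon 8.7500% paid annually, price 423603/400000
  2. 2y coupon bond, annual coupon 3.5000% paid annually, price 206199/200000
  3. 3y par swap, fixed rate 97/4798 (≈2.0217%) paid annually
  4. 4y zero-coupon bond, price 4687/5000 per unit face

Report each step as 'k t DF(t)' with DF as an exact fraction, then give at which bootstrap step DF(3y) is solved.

step 1 [1y] bond c/1=7/80: DF=(423603/400000 − 7/80·(0))/(1+7/80) = 4869/5000 ≈ 0.973800
step 2 [2y] bond c/1=7/200: DF=(206199/200000 − 7/200·(0.973800))/(1+7/200) = 602/625 ≈ 0.963200
step 3 [3y] swap r/1=97/4798: DF=(1 − 97/4798·(0.973800+0.963200))/(1+97/4798) = 4709/5000 ≈ 0.941800
step 4 [4y] zero: DF = P = 4687/5000 ≈ 0.937400

1 1 4869/5000
2 2 602/625
3 3 4709/5000
4 4 4687/5000
DF(3y) is solved at step 3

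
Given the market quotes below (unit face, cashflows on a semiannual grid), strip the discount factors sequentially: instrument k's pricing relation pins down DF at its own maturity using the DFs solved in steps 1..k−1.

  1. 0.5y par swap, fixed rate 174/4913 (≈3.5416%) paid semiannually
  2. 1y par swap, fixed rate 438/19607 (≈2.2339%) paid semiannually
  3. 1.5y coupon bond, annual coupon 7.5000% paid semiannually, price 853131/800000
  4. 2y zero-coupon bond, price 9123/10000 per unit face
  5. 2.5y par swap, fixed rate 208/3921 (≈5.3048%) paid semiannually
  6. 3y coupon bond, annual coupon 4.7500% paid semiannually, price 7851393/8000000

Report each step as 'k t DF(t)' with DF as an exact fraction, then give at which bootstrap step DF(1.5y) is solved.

step 1 [0.5y] swap r/2=87/4913: DF=(1 − 87/4913·(0))/(1+87/4913) = 4913/5000 ≈ 0.982600
step 2 [1y] swap r/2=219/19607: DF=(1 − 219/19607·(0.982600))/(1+219/19607) = 9781/10000 ≈ 0.978100
step 3 [1.5y] bond c/2=3/80: DF=(853131/800000 − 3/80·(0.982600+0.978100))/(1+3/80) = 957/1000 ≈ 0.957000
step 4 [2y] zero: DF = P = 9123/10000 ≈ 0.912300
step 5 [2.5y] swap r/2=104/3921: DF=(1 − 104/3921·(0.982600+0.978100+0.957000+0.912300))/(1+104/3921) = 547/625 ≈ 0.875200
step 6 [3y] bond c/2=19/800: DF=(7851393/8000000 − 19/800·(0.982600+0.978100+0.957000+0.912300+0.875200))/(1+19/800) = 1699/2000 ≈ 0.849500

1 1/2 4913/5000
2 1 9781/10000
3 3/2 957/1000
4 2 9123/10000
5 5/2 547/625
6 3 1699/2000
DF(1.5y) is solved at step 3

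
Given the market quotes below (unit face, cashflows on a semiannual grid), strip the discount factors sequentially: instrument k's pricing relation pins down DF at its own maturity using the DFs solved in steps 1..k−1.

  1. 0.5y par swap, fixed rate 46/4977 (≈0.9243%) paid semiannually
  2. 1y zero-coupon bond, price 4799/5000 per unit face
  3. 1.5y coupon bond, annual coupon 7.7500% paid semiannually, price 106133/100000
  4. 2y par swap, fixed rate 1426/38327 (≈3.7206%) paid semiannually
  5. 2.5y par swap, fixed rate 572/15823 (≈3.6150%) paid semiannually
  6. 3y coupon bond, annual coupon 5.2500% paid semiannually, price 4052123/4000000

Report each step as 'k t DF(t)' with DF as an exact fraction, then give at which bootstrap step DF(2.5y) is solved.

step 1 [0.5y] swap r/2=23/4977: DF=(1 − 23/4977·(0))/(1+23/4977) = 4977/5000 ≈ 0.995400
step 2 [1y] zero: DF = P = 4799/5000 ≈ 0.959800
step 3 [1.5y] bond c/2=31/800: DF=(106133/100000 − 31/800·(0.995400+0.959800))/(1+31/800) = 593/625 ≈ 0.948800
step 4 [2y] swap r/2=713/38327: DF=(1 − 713/38327·(0.995400+0.959800+0.948800))/(1+713/38327) = 9287/10000 ≈ 0.928700
step 5 [2.5y] swap r/2=286/15823: DF=(1 − 286/15823·(0.995400+0.959800+0.948800+0.928700))/(1+286/15823) = 4571/5000 ≈ 0.914200
step 6 [3y] bond c/2=21/800: DF=(4052123/4000000 − 21/800·(0.995400+0.959800+0.948800+0.928700+0.914200))/(1+21/800) = 8657/10000 ≈ 0.865700

1 1/2 4977/5000
2 1 4799/5000
3 3/2 593/625
4 2 9287/10000
5 5/2 4571/5000
6 3 8657/10000
DF(2.5y) is solved at step 5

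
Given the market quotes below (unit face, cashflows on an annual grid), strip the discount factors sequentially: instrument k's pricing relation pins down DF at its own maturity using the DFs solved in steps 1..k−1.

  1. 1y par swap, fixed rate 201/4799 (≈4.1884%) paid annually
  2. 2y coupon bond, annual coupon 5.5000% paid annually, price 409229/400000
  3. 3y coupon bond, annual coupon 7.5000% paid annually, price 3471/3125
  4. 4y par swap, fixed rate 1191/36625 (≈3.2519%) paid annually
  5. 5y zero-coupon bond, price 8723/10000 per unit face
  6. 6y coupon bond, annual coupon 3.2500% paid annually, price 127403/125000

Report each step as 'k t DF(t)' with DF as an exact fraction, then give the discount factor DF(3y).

step 1 [1y] swap r/1=201/4799: DF=(1 − 201/4799·(0))/(1+201/4799) = 4799/5000 ≈ 0.959800
step 2 [2y] bond c/1=11/200: DF=(409229/400000 − 11/200·(0.959800))/(1+11/200) = 9197/10000 ≈ 0.919700
step 3 [3y] bond c/1=3/40: DF=(3471/3125 − 3/40·(0.959800+0.919700))/(1+3/40) = 9021/10000 ≈ 0.902100
step 4 [4y] swap r/1=1191/36625: DF=(1 − 1191/36625·(0.959800+0.919700+0.902100))/(1+1191/36625) = 8809/10000 ≈ 0.880900
step 5 [5y] zero: DF = P = 8723/10000 ≈ 0.872300
step 6 [6y] bond c/1=13/400: DF=(127403/125000 − 13/400·(0.959800+0.919700+0.902100+0.880900+0.872300))/(1+13/400) = 2111/2500 ≈ 0.844400

1 1 4799/5000
2 2 9197/10000
3 3 9021/10000
4 4 8809/10000
5 5 8723/10000
6 6 2111/2500
DF(3y) = 9021/10000 ≈ 0.902100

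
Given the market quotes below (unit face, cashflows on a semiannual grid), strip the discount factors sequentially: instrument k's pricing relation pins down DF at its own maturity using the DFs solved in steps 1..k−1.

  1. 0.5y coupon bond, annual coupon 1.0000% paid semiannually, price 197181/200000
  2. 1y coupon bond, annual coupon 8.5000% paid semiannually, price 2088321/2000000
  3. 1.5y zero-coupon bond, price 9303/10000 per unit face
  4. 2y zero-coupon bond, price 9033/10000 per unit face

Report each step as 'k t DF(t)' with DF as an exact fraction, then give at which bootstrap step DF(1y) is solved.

1 1/2 981/1000
2 1 601/625
3 3/2 9303/10000
4 2 9033/10000
DF(1y) is solved at step 2

step 1 [0.5y] bond c/2=1/200: DF=(197181/200000 − 1/200·(0))/(1+1/200) = 981/1000 ≈ 0.981000
step 2 [1y] bond c/2=17/400: DF=(2088321/2000000 − 17/400·(0.981000))/(1+17/400) = 601/625 ≈ 0.961600
step 3 [1.5y] zero: DF = P = 9303/10000 ≈ 0.930300
step 4 [2y] zero: DF = P = 9033/10000 ≈ 0.903300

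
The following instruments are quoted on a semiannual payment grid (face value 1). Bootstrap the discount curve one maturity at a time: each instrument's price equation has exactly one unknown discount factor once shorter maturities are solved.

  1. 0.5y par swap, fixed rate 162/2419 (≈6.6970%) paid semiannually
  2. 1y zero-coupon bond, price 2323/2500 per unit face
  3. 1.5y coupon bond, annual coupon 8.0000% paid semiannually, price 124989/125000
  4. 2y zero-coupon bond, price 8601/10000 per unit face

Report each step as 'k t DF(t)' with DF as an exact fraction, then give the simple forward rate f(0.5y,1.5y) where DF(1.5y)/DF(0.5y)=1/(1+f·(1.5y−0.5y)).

step 1 [0.5y] swap r/2=81/2419: DF=(1 − 81/2419·(0))/(1+81/2419) = 2419/2500 ≈ 0.967600
step 2 [1y] zero: DF = P = 2323/2500 ≈ 0.929200
step 3 [1.5y] bond c/2=1/25: DF=(124989/125000 − 1/25·(0.967600+0.929200))/(1+1/25) = 1777/2000 ≈ 0.888500
step 4 [2y] zero: DF = P = 8601/10000 ≈ 0.860100

1 1/2 2419/2500
2 1 2323/2500
3 3/2 1777/2000
4 2 8601/10000
f(0.5y,1.5y) = ((2419/2500)/(1777/2000) − 1)/(1) = 791/8885 ≈ 8.9026%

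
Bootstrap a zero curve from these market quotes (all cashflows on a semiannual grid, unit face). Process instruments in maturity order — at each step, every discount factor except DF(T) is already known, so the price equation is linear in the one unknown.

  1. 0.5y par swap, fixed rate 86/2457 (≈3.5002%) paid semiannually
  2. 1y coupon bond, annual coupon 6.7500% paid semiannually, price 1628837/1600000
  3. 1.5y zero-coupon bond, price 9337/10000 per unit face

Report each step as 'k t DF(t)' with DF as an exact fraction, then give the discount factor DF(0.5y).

step 1 [0.5y] swap r/2=43/2457: DF=(1 − 43/2457·(0))/(1+43/2457) = 2457/2500 ≈ 0.982800
step 2 [1y] bond c/2=27/800: DF=(1628837/1600000 − 27/800·(0.982800))/(1+27/800) = 9527/10000 ≈ 0.952700
step 3 [1.5y] zero: DF = P = 9337/10000 ≈ 0.933700

1 1/2 2457/2500
2 1 9527/10000
3 3/2 9337/10000
DF(0.5y) = 2457/2500 ≈ 0.982800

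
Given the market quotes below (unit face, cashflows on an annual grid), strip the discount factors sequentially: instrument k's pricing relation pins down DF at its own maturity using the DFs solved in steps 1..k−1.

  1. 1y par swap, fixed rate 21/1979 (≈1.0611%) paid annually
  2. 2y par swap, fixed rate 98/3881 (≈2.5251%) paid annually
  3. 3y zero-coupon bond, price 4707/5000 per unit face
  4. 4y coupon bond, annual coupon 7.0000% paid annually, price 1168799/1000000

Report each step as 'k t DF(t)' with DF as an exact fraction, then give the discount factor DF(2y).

1 1 1979/2000
2 2 951/1000
3 3 4707/5000
4 4 4519/5000
DF(2y) = 951/1000 ≈ 0.951000

step 1 [1y] swap r/1=21/1979: DF=(1 − 21/1979·(0))/(1+21/1979) = 1979/2000 ≈ 0.989500
step 2 [2y] swap r/1=98/3881: DF=(1 − 98/3881·(0.989500))/(1+98/3881) = 951/1000 ≈ 0.951000
step 3 [3y] zero: DF = P = 4707/5000 ≈ 0.941400
step 4 [4y] bond c/1=7/100: DF=(1168799/1000000 − 7/100·(0.989500+0.951000+0.941400))/(1+7/100) = 4519/5000 ≈ 0.903800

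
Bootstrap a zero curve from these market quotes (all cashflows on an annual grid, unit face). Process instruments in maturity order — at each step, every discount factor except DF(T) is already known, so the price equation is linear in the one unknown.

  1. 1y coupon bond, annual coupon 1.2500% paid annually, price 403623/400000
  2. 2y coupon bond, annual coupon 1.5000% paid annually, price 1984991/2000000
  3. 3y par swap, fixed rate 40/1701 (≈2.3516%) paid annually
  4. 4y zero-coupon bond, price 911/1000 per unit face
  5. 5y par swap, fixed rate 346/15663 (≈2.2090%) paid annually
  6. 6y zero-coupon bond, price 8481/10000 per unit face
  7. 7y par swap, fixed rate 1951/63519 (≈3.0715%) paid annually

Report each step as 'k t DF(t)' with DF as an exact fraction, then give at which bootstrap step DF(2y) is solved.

1 1 4983/5000
2 2 9631/10000
3 3 233/250
4 4 911/1000
5 5 4481/5000
6 6 8481/10000
7 7 8049/10000
DF(2y) is solved at step 2

step 1 [1y] bond c/1=1/80: DF=(403623/400000 − 1/80·(0))/(1+1/80) = 4983/5000 ≈ 0.996600
step 2 [2y] bond c/1=3/200: DF=(1984991/2000000 − 3/200·(0.996600))/(1+3/200) = 9631/10000 ≈ 0.963100
step 3 [3y] swap r/1=40/1701: DF=(1 − 40/1701·(0.996600+0.963100))/(1+40/1701) = 233/250 ≈ 0.932000
step 4 [4y] zero: DF = P = 911/1000 ≈ 0.911000
step 5 [5y] swap r/1=346/15663: DF=(1 − 346/15663·(0.996600+0.963100+0.932000+0.911000))/(1+346/15663) = 4481/5000 ≈ 0.896200
step 6 [6y] zero: DF = P = 8481/10000 ≈ 0.848100
step 7 [7y] swap r/1=1951/63519: DF=(1 − 1951/63519·(0.996600+0.963100+0.932000+0.911000+0.896200+0.848100))/(1+1951/63519) = 8049/10000 ≈ 0.804900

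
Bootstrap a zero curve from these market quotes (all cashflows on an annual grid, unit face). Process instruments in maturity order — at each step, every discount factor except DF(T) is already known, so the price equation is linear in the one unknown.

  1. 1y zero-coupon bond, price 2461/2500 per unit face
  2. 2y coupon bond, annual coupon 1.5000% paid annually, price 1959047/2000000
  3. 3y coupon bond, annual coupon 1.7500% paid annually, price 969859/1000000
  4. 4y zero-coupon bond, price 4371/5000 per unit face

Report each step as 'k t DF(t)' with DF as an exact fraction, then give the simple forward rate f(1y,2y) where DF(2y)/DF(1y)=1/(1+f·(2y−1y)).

1 1 2461/2500
2 2 1901/2000
3 3 9199/10000
4 4 4371/5000
f(1y,2y) = ((2461/2500)/(1901/2000) − 1)/(1) = 339/9505 ≈ 3.5665%

step 1 [1y] zero: DF = P = 2461/2500 ≈ 0.984400
step 2 [2y] bond c/1=3/200: DF=(1959047/2000000 − 3/200·(0.984400))/(1+3/200) = 1901/2000 ≈ 0.950500
step 3 [3y] bond c/1=7/400: DF=(969859/1000000 − 7/400·(0.984400+0.950500))/(1+7/400) = 9199/10000 ≈ 0.919900
step 4 [4y] zero: DF = P = 4371/5000 ≈ 0.874200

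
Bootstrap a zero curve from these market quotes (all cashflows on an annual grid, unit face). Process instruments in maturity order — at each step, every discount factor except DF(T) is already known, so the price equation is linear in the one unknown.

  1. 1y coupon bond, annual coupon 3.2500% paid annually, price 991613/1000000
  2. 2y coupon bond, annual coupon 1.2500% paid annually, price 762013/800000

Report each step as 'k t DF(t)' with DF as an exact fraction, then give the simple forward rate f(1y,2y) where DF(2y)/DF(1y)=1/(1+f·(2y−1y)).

step 1 [1y] bond c/1=13/400: DF=(991613/1000000 − 13/400·(0))/(1+13/400) = 2401/2500 ≈ 0.960400
step 2 [2y] bond c/1=1/80: DF=(762013/800000 − 1/80·(0.960400))/(1+1/80) = 9289/10000 ≈ 0.928900

1 1 2401/2500
2 2 9289/10000
f(1y,2y) = ((2401/2500)/(9289/10000) − 1)/(1) = 45/1327 ≈ 3.3911%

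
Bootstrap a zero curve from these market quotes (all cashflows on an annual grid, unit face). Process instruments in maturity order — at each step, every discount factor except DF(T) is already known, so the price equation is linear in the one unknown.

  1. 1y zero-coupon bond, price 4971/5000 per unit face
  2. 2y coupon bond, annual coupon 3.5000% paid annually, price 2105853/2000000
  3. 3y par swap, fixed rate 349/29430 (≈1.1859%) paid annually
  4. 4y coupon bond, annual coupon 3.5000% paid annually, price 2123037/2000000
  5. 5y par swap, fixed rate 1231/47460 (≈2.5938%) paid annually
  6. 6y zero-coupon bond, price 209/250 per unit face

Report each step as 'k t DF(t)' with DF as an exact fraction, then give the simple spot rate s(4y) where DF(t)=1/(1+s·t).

1 1 4971/5000
2 2 9837/10000
3 3 9651/10000
4 4 9261/10000
5 5 8769/10000
6 6 209/250
s(4y) = (1/(9261/10000) − 1)/(4) = 739/37044 ≈ 1.9949%

step 1 [1y] zero: DF = P = 4971/5000 ≈ 0.994200
step 2 [2y] bond c/1=7/200: DF=(2105853/2000000 − 7/200·(0.994200))/(1+7/200) = 9837/10000 ≈ 0.983700
step 3 [3y] swap r/1=349/29430: DF=(1 − 349/29430·(0.994200+0.983700))/(1+349/29430) = 9651/10000 ≈ 0.965100
step 4 [4y] bond c/1=7/200: DF=(2123037/2000000 − 7/200·(0.994200+0.983700+0.965100))/(1+7/200) = 9261/10000 ≈ 0.926100
step 5 [5y] swap r/1=1231/47460: DF=(1 − 1231/47460·(0.994200+0.983700+0.965100+0.926100))/(1+1231/47460) = 8769/10000 ≈ 0.876900
step 6 [6y] zero: DF = P = 209/250 ≈ 0.836000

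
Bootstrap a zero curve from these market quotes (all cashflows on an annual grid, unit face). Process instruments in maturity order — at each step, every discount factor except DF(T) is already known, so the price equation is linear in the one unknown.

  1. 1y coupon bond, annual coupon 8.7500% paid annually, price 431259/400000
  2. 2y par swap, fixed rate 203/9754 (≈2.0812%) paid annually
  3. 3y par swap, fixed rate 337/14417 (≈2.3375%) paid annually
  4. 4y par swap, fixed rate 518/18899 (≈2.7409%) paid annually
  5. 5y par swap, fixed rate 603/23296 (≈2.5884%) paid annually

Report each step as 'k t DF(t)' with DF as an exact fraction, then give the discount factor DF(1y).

step 1 [1y] bond c/1=7/80: DF=(431259/400000 − 7/80·(0))/(1+7/80) = 4957/5000 ≈ 0.991400
step 2 [2y] swap r/1=203/9754: DF=(1 − 203/9754·(0.991400))/(1+203/9754) = 4797/5000 ≈ 0.959400
step 3 [3y] swap r/1=337/14417: DF=(1 − 337/14417·(0.991400+0.959400))/(1+337/14417) = 4663/5000 ≈ 0.932600
step 4 [4y] swap r/1=518/18899: DF=(1 − 518/18899·(0.991400+0.959400+0.932600))/(1+518/18899) = 2241/2500 ≈ 0.896400
step 5 [5y] swap r/1=603/23296: DF=(1 − 603/23296·(0.991400+0.959400+0.932600+0.896400))/(1+603/23296) = 4397/5000 ≈ 0.879400

1 1 4957/5000
2 2 4797/5000
3 3 4663/5000
4 4 2241/2500
5 5 4397/5000
DF(1y) = 4957/5000 ≈ 0.991400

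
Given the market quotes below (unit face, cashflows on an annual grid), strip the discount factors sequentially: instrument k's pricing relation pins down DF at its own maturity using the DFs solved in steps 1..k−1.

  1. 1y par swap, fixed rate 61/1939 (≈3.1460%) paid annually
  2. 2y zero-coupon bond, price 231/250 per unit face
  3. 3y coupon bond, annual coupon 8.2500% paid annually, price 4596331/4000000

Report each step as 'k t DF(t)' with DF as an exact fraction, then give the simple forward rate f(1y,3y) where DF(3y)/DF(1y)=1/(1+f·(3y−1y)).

step 1 [1y] swap r/1=61/1939: DF=(1 − 61/1939·(0))/(1+61/1939) = 1939/2000 ≈ 0.969500
step 2 [2y] zero: DF = P = 231/250 ≈ 0.924000
step 3 [3y] bond c/1=33/400: DF=(4596331/4000000 − 33/400·(0.969500+0.924000))/(1+33/400) = 2293/2500 ≈ 0.917200

1 1 1939/2000
2 2 231/250
3 3 2293/2500
f(1y,3y) = ((1939/2000)/(2293/2500) − 1)/(2) = 523/18344 ≈ 2.8511%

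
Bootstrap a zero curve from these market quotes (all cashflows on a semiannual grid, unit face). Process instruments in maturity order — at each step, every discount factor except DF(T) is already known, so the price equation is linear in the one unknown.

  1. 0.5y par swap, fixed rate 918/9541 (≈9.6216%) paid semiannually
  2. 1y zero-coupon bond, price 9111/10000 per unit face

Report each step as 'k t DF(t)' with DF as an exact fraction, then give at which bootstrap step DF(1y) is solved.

1 1/2 9541/10000
2 1 9111/10000
DF(1y) is solved at step 2

step 1 [0.5y] swap r/2=459/9541: DF=(1 − 459/9541·(0))/(1+459/9541) = 9541/10000 ≈ 0.954100
step 2 [1y] zero: DF = P = 9111/10000 ≈ 0.911100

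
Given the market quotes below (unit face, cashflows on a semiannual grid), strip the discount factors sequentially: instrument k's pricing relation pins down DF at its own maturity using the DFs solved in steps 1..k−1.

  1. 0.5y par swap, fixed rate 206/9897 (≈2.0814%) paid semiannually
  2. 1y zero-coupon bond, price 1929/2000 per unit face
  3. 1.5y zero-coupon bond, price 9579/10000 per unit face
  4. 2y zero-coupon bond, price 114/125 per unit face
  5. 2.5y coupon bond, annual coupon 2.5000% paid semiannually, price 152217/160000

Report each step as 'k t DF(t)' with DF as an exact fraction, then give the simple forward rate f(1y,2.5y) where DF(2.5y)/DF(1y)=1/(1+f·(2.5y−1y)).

1 1/2 9897/10000
2 1 1929/2000
3 3/2 9579/10000
4 2 114/125
5 5/2 2231/2500
f(1y,2.5y) = ((1929/2000)/(2231/2500) − 1)/(3/2) = 721/13386 ≈ 5.3862%

step 1 [0.5y] swap r/2=103/9897: DF=(1 − 103/9897·(0))/(1+103/9897) = 9897/10000 ≈ 0.989700
step 2 [1y] zero: DF = P = 1929/2000 ≈ 0.964500
step 3 [1.5y] zero: DF = P = 9579/10000 ≈ 0.957900
step 4 [2y] zero: DF = P = 114/125 ≈ 0.912000
step 5 [2.5y] bond c/2=1/80: DF=(152217/160000 − 1/80·(0.989700+0.964500+0.957900+0.912000))/(1+1/80) = 2231/2500 ≈ 0.892400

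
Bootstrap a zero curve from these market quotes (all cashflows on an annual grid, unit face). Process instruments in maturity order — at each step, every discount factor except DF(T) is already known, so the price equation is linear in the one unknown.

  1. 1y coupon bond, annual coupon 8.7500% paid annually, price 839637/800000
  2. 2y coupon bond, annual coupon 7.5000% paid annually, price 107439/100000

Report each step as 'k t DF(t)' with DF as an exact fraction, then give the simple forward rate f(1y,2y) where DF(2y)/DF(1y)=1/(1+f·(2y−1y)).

step 1 [1y] bond c/1=7/80: DF=(839637/800000 − 7/80·(0))/(1+7/80) = 9651/10000 ≈ 0.965100
step 2 [2y] bond c/1=3/40: DF=(107439/100000 − 3/40·(0.965100))/(1+3/40) = 9321/10000 ≈ 0.932100

1 1 9651/10000
2 2 9321/10000
f(1y,2y) = ((9651/10000)/(9321/10000) − 1)/(1) = 110/3107 ≈ 3.5404%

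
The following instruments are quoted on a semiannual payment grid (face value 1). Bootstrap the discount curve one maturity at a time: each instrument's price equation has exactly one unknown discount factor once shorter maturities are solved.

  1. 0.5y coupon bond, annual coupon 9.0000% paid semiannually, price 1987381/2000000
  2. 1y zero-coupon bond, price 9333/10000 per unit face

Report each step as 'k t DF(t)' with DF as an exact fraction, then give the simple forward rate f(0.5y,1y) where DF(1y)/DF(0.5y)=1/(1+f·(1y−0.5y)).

1 1/2 9509/10000
2 1 9333/10000
f(0.5y,1y) = ((9509/10000)/(9333/10000) − 1)/(1/2) = 352/9333 ≈ 3.7716%

step 1 [0.5y] bond c/2=9/200: DF=(1987381/2000000 − 9/200·(0))/(1+9/200) = 9509/10000 ≈ 0.950900
step 2 [1y] zero: DF = P = 9333/10000 ≈ 0.933300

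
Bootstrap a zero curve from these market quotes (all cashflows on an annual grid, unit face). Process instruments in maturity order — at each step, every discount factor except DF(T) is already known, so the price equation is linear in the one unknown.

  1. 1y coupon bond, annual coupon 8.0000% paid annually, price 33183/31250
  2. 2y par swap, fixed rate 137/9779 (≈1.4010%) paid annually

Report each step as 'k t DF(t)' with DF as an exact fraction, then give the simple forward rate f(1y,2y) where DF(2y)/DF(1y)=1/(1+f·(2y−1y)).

step 1 [1y] bond c/1=2/25: DF=(33183/31250 − 2/25·(0))/(1+2/25) = 1229/1250 ≈ 0.983200
step 2 [2y] swap r/1=137/9779: DF=(1 − 137/9779·(0.983200))/(1+137/9779) = 4863/5000 ≈ 0.972600

1 1 1229/1250
2 2 4863/5000
f(1y,2y) = ((1229/1250)/(4863/5000) − 1)/(1) = 53/4863 ≈ 1.0899%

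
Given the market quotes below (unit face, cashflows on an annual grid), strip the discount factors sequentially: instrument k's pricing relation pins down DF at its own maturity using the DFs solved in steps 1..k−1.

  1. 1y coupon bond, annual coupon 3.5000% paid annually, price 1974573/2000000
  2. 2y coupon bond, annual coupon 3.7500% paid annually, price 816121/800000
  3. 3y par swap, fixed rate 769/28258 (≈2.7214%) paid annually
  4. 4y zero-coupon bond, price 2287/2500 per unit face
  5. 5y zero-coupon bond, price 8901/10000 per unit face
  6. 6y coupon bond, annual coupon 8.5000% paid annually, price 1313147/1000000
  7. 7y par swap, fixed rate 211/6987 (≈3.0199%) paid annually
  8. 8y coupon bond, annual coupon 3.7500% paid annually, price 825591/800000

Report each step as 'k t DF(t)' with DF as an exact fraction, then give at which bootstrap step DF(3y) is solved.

1 1 9539/10000
2 2 593/625
3 3 9231/10000
4 4 2287/2500
5 5 8901/10000
6 6 339/400
7 7 8101/10000
8 8 3837/5000
DF(3y) is solved at step 3

step 1 [1y] bond c/1=7/200: DF=(1974573/2000000 − 7/200·(0))/(1+7/200) = 9539/10000 ≈ 0.953900
step 2 [2y] bond c/1=3/80: DF=(816121/800000 − 3/80·(0.953900))/(1+3/80) = 593/625 ≈ 0.948800
step 3 [3y] swap r/1=769/28258: DF=(1 − 769/28258·(0.953900+0.948800))/(1+769/28258) = 9231/10000 ≈ 0.923100
step 4 [4y] zero: DF = P = 2287/2500 ≈ 0.914800
step 5 [5y] zero: DF = P = 8901/10000 ≈ 0.890100
step 6 [6y] bond c/1=17/200: DF=(1313147/1000000 − 17/200·(0.953900+0.948800+0.923100+0.914800+0.890100))/(1+17/200) = 339/400 ≈ 0.847500
step 7 [7y] swap r/1=211/6987: DF=(1 − 211/6987·(0.953900+0.948800+0.923100+0.914800+0.890100+0.847500))/(1+211/6987) = 8101/10000 ≈ 0.810100
step 8 [8y] bond c/1=3/80: DF=(825591/800000 − 3/80·(0.953900+0.948800+0.923100+0.914800+0.890100+0.847500+0.810100))/(1+3/80) = 3837/5000 ≈ 0.767400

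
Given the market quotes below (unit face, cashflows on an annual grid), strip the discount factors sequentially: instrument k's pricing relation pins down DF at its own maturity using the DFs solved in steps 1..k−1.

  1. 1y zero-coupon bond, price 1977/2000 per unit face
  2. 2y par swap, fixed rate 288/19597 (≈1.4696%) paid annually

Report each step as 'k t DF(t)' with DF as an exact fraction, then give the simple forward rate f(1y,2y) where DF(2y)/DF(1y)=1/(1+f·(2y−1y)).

step 1 [1y] zero: DF = P = 1977/2000 ≈ 0.988500
step 2 [2y] swap r/1=288/19597: DF=(1 − 288/19597·(0.988500))/(1+288/19597) = 607/625 ≈ 0.971200

1 1 1977/2000
2 2 607/625
f(1y,2y) = ((1977/2000)/(607/625) − 1)/(1) = 173/9712 ≈ 1.7813%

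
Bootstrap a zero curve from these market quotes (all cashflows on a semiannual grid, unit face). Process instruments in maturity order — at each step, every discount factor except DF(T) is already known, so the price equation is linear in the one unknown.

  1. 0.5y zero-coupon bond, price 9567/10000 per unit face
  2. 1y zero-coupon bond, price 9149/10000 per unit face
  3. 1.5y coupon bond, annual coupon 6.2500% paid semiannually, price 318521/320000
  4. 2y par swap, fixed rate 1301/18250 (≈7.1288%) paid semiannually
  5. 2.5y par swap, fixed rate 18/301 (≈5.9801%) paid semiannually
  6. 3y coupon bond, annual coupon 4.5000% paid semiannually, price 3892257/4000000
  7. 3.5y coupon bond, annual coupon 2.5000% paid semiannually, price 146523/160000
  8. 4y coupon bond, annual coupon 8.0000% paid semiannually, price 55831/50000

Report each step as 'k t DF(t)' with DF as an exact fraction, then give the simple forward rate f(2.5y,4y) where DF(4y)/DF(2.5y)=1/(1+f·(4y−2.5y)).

step 1 [0.5y] zero: DF = P = 9567/10000 ≈ 0.956700
step 2 [1y] zero: DF = P = 9149/10000 ≈ 0.914900
step 3 [1.5y] bond c/2=1/32: DF=(318521/320000 − 1/32·(0.956700+0.914900))/(1+1/32) = 1817/2000 ≈ 0.908500
step 4 [2y] swap r/2=1301/36500: DF=(1 − 1301/36500·(0.956700+0.914900+0.908500))/(1+1301/36500) = 8699/10000 ≈ 0.869900
step 5 [2.5y] swap r/2=9/301: DF=(1 − 9/301·(0.956700+0.914900+0.908500+0.869900))/(1+9/301) = 173/200 ≈ 0.865000
step 6 [3y] bond c/2=9/400: DF=(3892257/4000000 − 9/400·(0.956700+0.914900+0.908500+0.869900+0.865000))/(1+9/400) = 8523/10000 ≈ 0.852300
step 7 [3.5y] bond c/2=1/80: DF=(146523/160000 − 1/80·(0.956700+0.914900+0.908500+0.869900+0.865000+0.852300))/(1+1/80) = 4191/5000 ≈ 0.838200
step 8 [4y] bond c/2=1/25: DF=(55831/50000 − 1/25·(0.956700+0.914900+0.908500+0.869900+0.865000+0.852300+0.838200))/(1+1/25) = 167/200 ≈ 0.835000

1 1/2 9567/10000
2 1 9149/10000
3 3/2 1817/2000
4 2 8699/10000
5 5/2 173/200
6 3 8523/10000
7 7/2 4191/5000
8 4 167/200
f(2.5y,4y) = ((173/200)/(167/200) − 1)/(3/2) = 4/167 ≈ 2.3952%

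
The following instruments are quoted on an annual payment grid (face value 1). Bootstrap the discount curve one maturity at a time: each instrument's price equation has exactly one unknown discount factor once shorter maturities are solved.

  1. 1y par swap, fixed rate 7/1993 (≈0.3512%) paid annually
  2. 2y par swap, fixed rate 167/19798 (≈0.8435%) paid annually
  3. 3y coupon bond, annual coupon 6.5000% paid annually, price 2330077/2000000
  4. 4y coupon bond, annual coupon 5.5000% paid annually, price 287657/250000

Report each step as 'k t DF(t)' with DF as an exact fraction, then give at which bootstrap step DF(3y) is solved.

step 1 [1y] swap r/1=7/1993: DF=(1 − 7/1993·(0))/(1+7/1993) = 1993/2000 ≈ 0.996500
step 2 [2y] swap r/1=167/19798: DF=(1 − 167/19798·(0.996500))/(1+167/19798) = 9833/10000 ≈ 0.983300
step 3 [3y] bond c/1=13/200: DF=(2330077/2000000 − 13/200·(0.996500+0.983300))/(1+13/200) = 9731/10000 ≈ 0.973100
step 4 [4y] bond c/1=11/200: DF=(287657/250000 − 11/200·(0.996500+0.983300+0.973100))/(1+11/200) = 9367/10000 ≈ 0.936700

1 1 1993/2000
2 2 9833/10000
3 3 9731/10000
4 4 9367/10000
DF(3y) is solved at step 3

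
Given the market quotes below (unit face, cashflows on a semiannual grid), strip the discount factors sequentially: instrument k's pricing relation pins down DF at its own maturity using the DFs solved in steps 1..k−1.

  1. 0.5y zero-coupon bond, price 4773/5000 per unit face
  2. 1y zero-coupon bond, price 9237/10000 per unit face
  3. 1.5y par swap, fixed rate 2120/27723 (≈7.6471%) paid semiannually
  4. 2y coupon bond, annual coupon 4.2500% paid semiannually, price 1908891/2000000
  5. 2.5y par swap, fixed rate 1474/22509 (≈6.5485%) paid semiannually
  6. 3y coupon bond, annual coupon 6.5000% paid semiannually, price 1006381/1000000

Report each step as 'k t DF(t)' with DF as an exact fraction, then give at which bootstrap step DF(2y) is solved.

1 1/2 4773/5000
2 1 9237/10000
3 3/2 447/500
4 2 8769/10000
5 5/2 4263/5000
6 3 833/1000
DF(2y) is solved at step 4

step 1 [0.5y] zero: DF = P = 4773/5000 ≈ 0.954600
step 2 [1y] zero: DF = P = 9237/10000 ≈ 0.923700
step 3 [1.5y] swap r/2=1060/27723: DF=(1 − 1060/27723·(0.954600+0.923700))/(1+1060/27723) = 447/500 ≈ 0.894000
step 4 [2y] bond c/2=17/800: DF=(1908891/2000000 − 17/800·(0.954600+0.923700+0.894000))/(1+17/800) = 8769/10000 ≈ 0.876900
step 5 [2.5y] swap r/2=737/22509: DF=(1 − 737/22509·(0.954600+0.923700+0.894000+0.876900))/(1+737/22509) = 4263/5000 ≈ 0.852600
step 6 [3y] bond c/2=13/400: DF=(1006381/1000000 − 13/400·(0.954600+0.923700+0.894000+0.876900+0.852600))/(1+13/400) = 833/1000 ≈ 0.833000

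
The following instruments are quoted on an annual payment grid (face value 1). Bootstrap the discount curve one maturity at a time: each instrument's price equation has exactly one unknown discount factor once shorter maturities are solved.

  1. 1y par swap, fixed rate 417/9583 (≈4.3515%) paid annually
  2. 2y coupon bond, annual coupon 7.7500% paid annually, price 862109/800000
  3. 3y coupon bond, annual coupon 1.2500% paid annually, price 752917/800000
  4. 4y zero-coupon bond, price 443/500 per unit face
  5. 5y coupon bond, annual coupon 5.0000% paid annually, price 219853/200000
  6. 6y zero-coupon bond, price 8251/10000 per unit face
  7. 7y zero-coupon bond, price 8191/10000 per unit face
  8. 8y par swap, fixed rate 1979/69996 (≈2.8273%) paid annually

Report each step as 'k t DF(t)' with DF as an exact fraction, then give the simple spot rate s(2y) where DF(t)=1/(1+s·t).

step 1 [1y] swap r/1=417/9583: DF=(1 − 417/9583·(0))/(1+417/9583) = 9583/10000 ≈ 0.958300
step 2 [2y] bond c/1=31/400: DF=(862109/800000 − 31/400·(0.958300))/(1+31/400) = 582/625 ≈ 0.931200
step 3 [3y] bond c/1=1/80: DF=(752917/800000 − 1/80·(0.958300+0.931200))/(1+1/80) = 4531/5000 ≈ 0.906200
step 4 [4y] zero: DF = P = 443/500 ≈ 0.886000
step 5 [5y] bond c/1=1/20: DF=(219853/200000 − 1/20·(0.958300+0.931200+0.906200+0.886000))/(1+1/20) = 2179/2500 ≈ 0.871600
step 6 [6y] zero: DF = P = 8251/10000 ≈ 0.825100
step 7 [7y] zero: DF = P = 8191/10000 ≈ 0.819100
step 8 [8y] swap r/1=1979/69996: DF=(1 − 1979/69996·(0.958300+0.931200+0.906200+0.886000+0.871600+0.825100+0.819100))/(1+1979/69996) = 8021/10000 ≈ 0.802100

1 1 9583/10000
2 2 582/625
3 3 4531/5000
4 4 443/500
5 5 2179/2500
6 6 8251/10000
7 7 8191/10000
8 8 8021/10000
s(2y) = (1/(582/625) − 1)/(2) = 43/1164 ≈ 3.6942%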